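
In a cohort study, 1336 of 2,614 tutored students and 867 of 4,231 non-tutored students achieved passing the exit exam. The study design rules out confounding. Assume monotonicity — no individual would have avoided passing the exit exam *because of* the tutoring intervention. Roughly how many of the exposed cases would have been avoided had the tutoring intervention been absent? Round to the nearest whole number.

about 800 cases

p₁ = P(outcome | exposed) = 1336/2614 = 0.51109
p₀ = P(outcome | unexposed) = 867/4231 = 0.20492
PN = (p₁ − p₀)/p₁ = (0.51109 − 0.20492) / 0.51109 ≈ 0.59906.
Attributable cases ≈ PN × (exposed cases) = 0.59906 × 1336 ≈ 800.35.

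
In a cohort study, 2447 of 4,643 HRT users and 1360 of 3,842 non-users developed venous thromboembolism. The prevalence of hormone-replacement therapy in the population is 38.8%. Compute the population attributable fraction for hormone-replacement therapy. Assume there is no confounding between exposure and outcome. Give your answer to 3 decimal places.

p₁ = P(outcome | exposed) = 2447/4643 = 0.52703
p₀ = P(outcome | unexposed) = 1360/3842 = 0.35398
Overall risk P(Y=1) = π·p₁ + (1−π)·p₀ = 0.388×0.52703 + 0.612×0.35398 = 0.42112.
Under exogeneity, PAF = [P(Y=1) − p₀] / P(Y=1).
PAF = (0.42112 − 0.35398) / 0.42112 ≈ 0.1594

PAF ≈ 0.159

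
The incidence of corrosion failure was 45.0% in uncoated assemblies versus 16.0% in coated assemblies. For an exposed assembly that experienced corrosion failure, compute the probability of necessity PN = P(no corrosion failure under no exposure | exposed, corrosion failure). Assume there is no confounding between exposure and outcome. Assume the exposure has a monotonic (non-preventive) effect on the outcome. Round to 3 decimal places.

p₁ = 0.45, p₀ = 0.16.
Under exogeneity and monotonicity, PN = (p₁ − p₀) / p₁.
PN = (0.45 − 0.16) / 0.45 = 0.29 / 0.45 ≈ 0.6444

PN ≈ 0.644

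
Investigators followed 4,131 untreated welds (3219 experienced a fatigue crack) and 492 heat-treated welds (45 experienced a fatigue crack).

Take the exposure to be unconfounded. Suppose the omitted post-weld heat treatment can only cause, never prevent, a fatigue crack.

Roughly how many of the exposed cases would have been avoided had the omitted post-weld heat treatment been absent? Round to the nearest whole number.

p₁ = P(outcome | exposed) = 3219/4131 = 0.77923
p₀ = P(outcome | unexposed) = 45/492 = 0.091463
PN = (p₁ − p₀)/p₁ = (0.77923 − 0.091463) / 0.77923 ≈ 0.88262.
Attributable cases ≈ PN × (exposed cases) = 0.88262 × 3219 ≈ 2841.16.

about 2841 cases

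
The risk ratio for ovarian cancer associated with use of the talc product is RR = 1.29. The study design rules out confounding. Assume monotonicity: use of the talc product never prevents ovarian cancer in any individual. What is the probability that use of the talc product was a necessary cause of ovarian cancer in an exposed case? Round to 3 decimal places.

PN ≈ 0.225

Under exogeneity and monotonicity, PN = (RR − 1) / RR = 1 − 1/RR.
PN = (1.29 − 1) / 1.29 = 0.29 / 1.29 ≈ 0.2248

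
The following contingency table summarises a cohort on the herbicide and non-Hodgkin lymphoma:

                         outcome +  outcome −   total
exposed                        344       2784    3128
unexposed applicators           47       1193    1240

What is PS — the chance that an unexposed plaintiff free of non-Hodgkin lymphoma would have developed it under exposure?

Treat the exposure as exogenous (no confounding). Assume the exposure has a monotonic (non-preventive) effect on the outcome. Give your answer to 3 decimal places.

p₁ = P(outcome | exposed) = 344/3128 = 0.10997
p₀ = P(outcome | unexposed) = 47/1240 = 0.037903
Under exogeneity and monotonicity, PS = (p₁ − p₀)/(1 − p₀).
PS = (0.10997 − 0.037903) / 0.9621 ≈ 0.0749

PS ≈ 0.075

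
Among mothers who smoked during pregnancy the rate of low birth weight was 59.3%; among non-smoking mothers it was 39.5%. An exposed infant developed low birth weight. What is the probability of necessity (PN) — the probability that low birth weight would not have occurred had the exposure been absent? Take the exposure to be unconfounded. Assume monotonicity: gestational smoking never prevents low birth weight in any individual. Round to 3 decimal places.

p₁ = 0.593, p₀ = 0.395.
Under exogeneity and monotonicity, PN = (p₁ − p₀) / p₁.
PN = (0.593 − 0.395) / 0.593 = 0.198 / 0.593 ≈ 0.3339

PN ≈ 0.334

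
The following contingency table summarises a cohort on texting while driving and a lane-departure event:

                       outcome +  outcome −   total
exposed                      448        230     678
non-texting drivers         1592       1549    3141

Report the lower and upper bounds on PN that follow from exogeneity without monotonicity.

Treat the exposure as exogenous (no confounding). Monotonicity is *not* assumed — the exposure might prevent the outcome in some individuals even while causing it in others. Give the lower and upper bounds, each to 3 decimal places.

0.233 ≤ PN ≤ 0.746

p₁ = P(outcome | exposed) = 448/678 = 0.66077
p₀ = P(outcome | unexposed) = 1592/3141 = 0.50684
Under exogeneity alone the bounds on PN are max{0,(p₁−p₀)/p₁} ≤ PN ≤ min{1,(1−p₀)/p₁}.
  lower = (p₁ − p₀)/p₁ = 0.15392 / 0.66077 ≈ 0.2329
  upper = min{1, (1 − p₀)/p₁} = 0.49316 / 0.66077 ≈ 0.7463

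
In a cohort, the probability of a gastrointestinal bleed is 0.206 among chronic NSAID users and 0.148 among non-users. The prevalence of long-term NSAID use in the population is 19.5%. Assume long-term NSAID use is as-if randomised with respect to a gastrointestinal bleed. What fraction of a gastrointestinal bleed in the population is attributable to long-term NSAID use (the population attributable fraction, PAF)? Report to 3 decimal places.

Let p₁ = 0.206, p₀ = 0.148.
Overall risk P(Y=1) = π·p₁ + (1−π)·p₀ = 0.195×0.206 + 0.805×0.148 = 0.15931.
Under exogeneity, PAF = [P(Y=1) − p₀] / P(Y=1).
PAF = (0.15931 − 0.148) / 0.15931 ≈ 0.0710

PAF ≈ 0.071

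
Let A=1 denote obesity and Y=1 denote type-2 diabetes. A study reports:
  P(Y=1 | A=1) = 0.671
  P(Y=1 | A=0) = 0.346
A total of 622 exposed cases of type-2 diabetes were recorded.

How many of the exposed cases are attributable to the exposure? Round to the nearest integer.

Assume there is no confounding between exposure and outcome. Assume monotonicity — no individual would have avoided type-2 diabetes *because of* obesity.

Let p₁ = 0.671, p₀ = 0.346.
PN = (p₁ − p₀)/p₁ = (0.671 − 0.346) / 0.671 ≈ 0.48435.
Attributable cases ≈ PN × (exposed cases) = 0.48435 × 622 ≈ 301.27.

about 301 cases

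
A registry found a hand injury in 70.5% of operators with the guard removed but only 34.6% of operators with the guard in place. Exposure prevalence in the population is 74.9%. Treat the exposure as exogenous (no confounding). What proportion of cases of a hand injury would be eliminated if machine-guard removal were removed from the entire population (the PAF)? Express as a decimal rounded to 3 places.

PAF ≈ 0.437

p₁ = 0.705, p₀ = 0.346.
Overall risk P(Y=1) = π·p₁ + (1−π)·p₀ = 0.749×0.705 + 0.251×0.346 = 0.61489.
Under exogeneity, PAF = [P(Y=1) − p₀] / P(Y=1).
PAF = (0.61489 − 0.346) / 0.61489 ≈ 0.4373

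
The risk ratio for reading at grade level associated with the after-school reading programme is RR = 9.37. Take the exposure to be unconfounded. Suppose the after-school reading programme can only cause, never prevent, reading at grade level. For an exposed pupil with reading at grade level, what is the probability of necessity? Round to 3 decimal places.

PN ≈ 0.893

Under exogeneity and monotonicity, PN = (RR − 1) / RR = 1 − 1/RR.
PN = (9.37 − 1) / 9.37 = 8.37 / 9.37 ≈ 0.8933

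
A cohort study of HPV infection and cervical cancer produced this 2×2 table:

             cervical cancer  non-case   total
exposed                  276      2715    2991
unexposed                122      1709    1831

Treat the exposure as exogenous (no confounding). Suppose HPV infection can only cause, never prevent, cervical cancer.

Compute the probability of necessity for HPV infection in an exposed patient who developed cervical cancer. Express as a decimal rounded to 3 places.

p₁ = P(outcome | exposed) = 276/2991 = 0.092277
p₀ = P(outcome | unexposed) = 122/1831 = 0.06663
Under exogeneity and monotonicity, PN = (p₁ − p₀)/p₁.
PN = (0.092277 − 0.06663) / 0.092277 ≈ 0.2779

PN ≈ 0.278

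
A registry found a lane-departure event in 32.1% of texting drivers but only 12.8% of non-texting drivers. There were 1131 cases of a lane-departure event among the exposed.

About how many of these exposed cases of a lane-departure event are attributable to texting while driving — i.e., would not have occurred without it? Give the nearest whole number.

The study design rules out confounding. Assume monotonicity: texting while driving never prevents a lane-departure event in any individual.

about 680 cases

p₁ = 0.321, p₀ = 0.128.
PN = (p₁ − p₀)/p₁ = (0.321 − 0.128) / 0.321 ≈ 0.60125.
Attributable cases ≈ PN × (exposed cases) = 0.60125 × 1131 ≈ 680.01.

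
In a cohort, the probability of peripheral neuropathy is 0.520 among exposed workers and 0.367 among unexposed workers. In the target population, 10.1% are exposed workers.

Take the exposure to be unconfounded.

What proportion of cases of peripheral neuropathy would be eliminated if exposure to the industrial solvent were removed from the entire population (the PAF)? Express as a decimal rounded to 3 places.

PAF ≈ 0.040

Let p₁ = 0.52, p₀ = 0.367.
Overall risk P(Y=1) = π·p₁ + (1−π)·p₀ = 0.101×0.52 + 0.899×0.367 = 0.38245.
Under exogeneity, PAF = [P(Y=1) − p₀] / P(Y=1).
PAF = (0.38245 − 0.367) / 0.38245 ≈ 0.0404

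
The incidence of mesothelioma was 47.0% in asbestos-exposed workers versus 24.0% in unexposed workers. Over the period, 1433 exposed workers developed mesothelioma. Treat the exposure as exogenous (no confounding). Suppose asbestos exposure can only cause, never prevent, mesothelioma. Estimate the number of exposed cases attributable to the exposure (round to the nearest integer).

about 701 cases

p₁ = 0.47, p₀ = 0.24.
PN = (p₁ − p₀)/p₁ = (0.47 − 0.24) / 0.47 ≈ 0.48936.
Attributable cases ≈ PN × (exposed cases) = 0.48936 × 1433 ≈ 701.26.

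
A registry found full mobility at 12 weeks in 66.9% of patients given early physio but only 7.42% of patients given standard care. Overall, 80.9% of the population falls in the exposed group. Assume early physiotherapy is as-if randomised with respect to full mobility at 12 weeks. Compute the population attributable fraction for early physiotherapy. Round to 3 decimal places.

PAF ≈ 0.866

p₁ = 0.669, p₀ = 0.0742.
Overall risk P(Y=1) = π·p₁ + (1−π)·p₀ = 0.809×0.669 + 0.191×0.0742 = 0.55539.
Under exogeneity, PAF = [P(Y=1) − p₀] / P(Y=1).
PAF = (0.55539 − 0.0742) / 0.55539 ≈ 0.8664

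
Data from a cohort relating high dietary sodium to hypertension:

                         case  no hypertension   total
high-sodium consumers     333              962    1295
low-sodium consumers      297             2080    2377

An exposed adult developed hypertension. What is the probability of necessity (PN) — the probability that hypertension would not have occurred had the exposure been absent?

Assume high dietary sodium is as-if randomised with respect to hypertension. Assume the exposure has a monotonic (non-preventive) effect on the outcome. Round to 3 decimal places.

p₁ = P(outcome | exposed) = 333/1295 = 0.25714
p₀ = P(outcome | unexposed) = 297/2377 = 0.12495
Under exogeneity and monotonicity, PN = (p₁ − p₀) / p₁.
PN = (0.25714 − 0.12495) / 0.25714 = 0.1322 / 0.25714 ≈ 0.5141

PN ≈ 0.514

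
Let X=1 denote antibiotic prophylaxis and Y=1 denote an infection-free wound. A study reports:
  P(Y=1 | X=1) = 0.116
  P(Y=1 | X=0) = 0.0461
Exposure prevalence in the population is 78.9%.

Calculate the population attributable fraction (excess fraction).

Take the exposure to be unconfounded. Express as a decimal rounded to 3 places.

PAF ≈ 0.545

Let p₁ = 0.116, p₀ = 0.0461.
Overall risk P(Y=1) = π·p₁ + (1−π)·p₀ = 0.789×0.116 + 0.211×0.0461 = 0.10125.
Under exogeneity, PAF = [P(Y=1) − p₀] / P(Y=1).
PAF = (0.10125 − 0.0461) / 0.10125 ≈ 0.5447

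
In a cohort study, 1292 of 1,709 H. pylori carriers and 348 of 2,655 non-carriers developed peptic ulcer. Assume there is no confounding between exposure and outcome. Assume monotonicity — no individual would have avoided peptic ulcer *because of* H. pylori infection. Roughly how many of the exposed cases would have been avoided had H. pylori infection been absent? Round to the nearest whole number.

p₁ = P(outcome | exposed) = 1292/1709 = 0.756
p₀ = P(outcome | unexposed) = 348/2655 = 0.13107
PN = (p₁ − p₀)/p₁ = (0.756 − 0.13107) / 0.756 ≈ 0.82662.
Attributable cases ≈ PN × (exposed cases) = 0.82662 × 1292 ≈ 1068.00.

about 1068 cases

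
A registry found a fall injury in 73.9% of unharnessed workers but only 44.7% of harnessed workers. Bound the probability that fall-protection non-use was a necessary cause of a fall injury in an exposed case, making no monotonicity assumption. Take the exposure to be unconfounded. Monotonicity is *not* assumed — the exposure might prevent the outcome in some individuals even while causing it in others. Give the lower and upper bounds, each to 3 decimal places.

0.395 ≤ PN ≤ 0.748

p₁ = 0.739, p₀ = 0.447.
Under exogeneity alone the bounds on PN are max{0,(p₁−p₀)/p₁} ≤ PN ≤ min{1,(1−p₀)/p₁}.
  lower = (p₁ − p₀)/p₁ = 0.292 / 0.739 ≈ 0.3951
  upper = min{1, (1 − p₀)/p₁} = 0.553 / 0.739 ≈ 0.7483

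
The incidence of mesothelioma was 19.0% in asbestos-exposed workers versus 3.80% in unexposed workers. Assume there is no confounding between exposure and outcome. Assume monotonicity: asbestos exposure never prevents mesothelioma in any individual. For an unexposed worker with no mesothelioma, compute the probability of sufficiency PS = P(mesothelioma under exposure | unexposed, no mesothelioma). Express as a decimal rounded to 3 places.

PS ≈ 0.158

p₁ = 0.19, p₀ = 0.038.
Under exogeneity and monotonicity, PS = (p₁ − p₀) / (1 − p₀).
PS = (0.19 − 0.038) / (1 − 0.038) = 0.152 / 0.962 ≈ 0.1580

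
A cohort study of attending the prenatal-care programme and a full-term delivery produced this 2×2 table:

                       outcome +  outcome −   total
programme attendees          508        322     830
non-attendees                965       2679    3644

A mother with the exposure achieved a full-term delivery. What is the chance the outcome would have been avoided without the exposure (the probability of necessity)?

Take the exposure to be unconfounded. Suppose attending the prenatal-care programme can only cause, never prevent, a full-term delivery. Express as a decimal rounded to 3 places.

PN ≈ 0.567

p₁ = P(outcome | exposed) = 508/830 = 0.61205
p₀ = P(outcome | unexposed) = 965/3644 = 0.26482
Under exogeneity and monotonicity, PN = (p₁ − p₀)/p₁.
PN = (0.61205 − 0.26482) / 0.61205 ≈ 0.5673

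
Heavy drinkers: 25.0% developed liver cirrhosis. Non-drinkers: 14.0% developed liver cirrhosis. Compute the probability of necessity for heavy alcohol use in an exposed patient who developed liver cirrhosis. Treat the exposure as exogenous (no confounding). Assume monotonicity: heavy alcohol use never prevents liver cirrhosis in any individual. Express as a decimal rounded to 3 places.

p₁ = 0.25, p₀ = 0.14.
Under exogeneity and monotonicity, PN = (p₁ − p₀) / p₁.
PN = (0.25 − 0.14) / 0.25 = 0.11 / 0.25 ≈ 0.4400

PN ≈ 0.440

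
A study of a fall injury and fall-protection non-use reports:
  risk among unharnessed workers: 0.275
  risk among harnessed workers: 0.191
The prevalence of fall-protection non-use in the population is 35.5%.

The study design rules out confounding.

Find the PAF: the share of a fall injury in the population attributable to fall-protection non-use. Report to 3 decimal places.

Let p₁ = 0.275, p₀ = 0.191.
Overall risk P(Y=1) = π·p₁ + (1−π)·p₀ = 0.355×0.275 + 0.645×0.191 = 0.22082.
Under exogeneity, PAF = [P(Y=1) − p₀] / P(Y=1).
PAF = (0.22082 − 0.191) / 0.22082 ≈ 0.1350

PAF ≈ 0.135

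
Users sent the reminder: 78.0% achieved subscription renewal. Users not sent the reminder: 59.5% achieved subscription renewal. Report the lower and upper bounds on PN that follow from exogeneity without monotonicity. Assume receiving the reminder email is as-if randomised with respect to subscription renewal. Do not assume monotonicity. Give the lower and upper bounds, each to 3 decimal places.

p₁ = 0.78, p₀ = 0.595.
Under exogeneity alone the bounds on PN are max{0,(p₁−p₀)/p₁} ≤ PN ≤ min{1,(1−p₀)/p₁}.
  lower = (p₁ − p₀)/p₁ = 0.185 / 0.78 ≈ 0.2372
  upper = min{1, (1 − p₀)/p₁} = 0.405 / 0.78 ≈ 0.5192

0.237 ≤ PN ≤ 0.519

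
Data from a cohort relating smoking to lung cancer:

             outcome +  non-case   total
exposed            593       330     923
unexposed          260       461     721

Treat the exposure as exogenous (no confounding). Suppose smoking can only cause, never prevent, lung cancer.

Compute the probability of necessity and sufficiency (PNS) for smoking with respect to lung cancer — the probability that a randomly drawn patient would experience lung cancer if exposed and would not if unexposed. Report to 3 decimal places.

p₁ = P(outcome | exposed) = 593/923 = 0.64247
p₀ = P(outcome | unexposed) = 260/721 = 0.36061
Under exogeneity and monotonicity, PNS = p₁ − p₀.
PNS = 0.64247 − 0.36061 = 0.28186

PNS ≈ 0.282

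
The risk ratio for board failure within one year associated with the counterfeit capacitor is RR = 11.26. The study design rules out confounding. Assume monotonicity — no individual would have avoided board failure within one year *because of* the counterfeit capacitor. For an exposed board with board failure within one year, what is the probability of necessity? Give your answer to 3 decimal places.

Under exogeneity and monotonicity, PN = (RR − 1) / RR = 1 − 1/RR.
PN = (11.26 − 1) / 11.26 = 10.26 / 11.26 ≈ 0.9112

PN ≈ 0.911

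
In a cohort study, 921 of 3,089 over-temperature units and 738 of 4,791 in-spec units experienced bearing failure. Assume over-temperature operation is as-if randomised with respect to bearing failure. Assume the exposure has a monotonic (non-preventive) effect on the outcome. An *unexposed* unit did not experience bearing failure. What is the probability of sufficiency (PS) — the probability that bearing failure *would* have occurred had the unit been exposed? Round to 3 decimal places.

PS ≈ 0.170

p₁ = P(outcome | exposed) = 921/3089 = 0.29815
p₀ = P(outcome | unexposed) = 738/4791 = 0.15404
Under exogeneity and monotonicity, PS = (p₁ − p₀) / (1 − p₀).
PS = (0.29815 − 0.15404) / (1 − 0.15404) = 0.14412 / 0.84596 ≈ 0.1704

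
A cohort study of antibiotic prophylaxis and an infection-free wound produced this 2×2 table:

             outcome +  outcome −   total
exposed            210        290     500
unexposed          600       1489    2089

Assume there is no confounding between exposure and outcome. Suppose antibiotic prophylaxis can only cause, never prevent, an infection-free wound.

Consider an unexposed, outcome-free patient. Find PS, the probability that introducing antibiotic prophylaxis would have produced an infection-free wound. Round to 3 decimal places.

PS ≈ 0.186

p₁ = P(outcome | exposed) = 210/500 = 0.42
p₀ = P(outcome | unexposed) = 600/2089 = 0.28722
Under exogeneity and monotonicity, PS = (p₁ − p₀)/(1 − p₀).
PS = (0.42 − 0.28722) / 0.71278 ≈ 0.1863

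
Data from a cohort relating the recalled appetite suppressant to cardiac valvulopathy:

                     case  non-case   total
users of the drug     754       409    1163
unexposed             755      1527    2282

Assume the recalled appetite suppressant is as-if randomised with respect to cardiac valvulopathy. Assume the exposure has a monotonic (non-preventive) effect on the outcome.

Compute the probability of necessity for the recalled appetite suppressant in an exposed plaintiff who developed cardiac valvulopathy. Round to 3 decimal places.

p₁ = P(outcome | exposed) = 754/1163 = 0.64832
p₀ = P(outcome | unexposed) = 755/2282 = 0.33085
Under exogeneity and monotonicity, PN = (p₁ − p₀) / p₁.
PN = (0.64832 − 0.33085) / 0.64832 = 0.31747 / 0.64832 ≈ 0.4897

PN ≈ 0.490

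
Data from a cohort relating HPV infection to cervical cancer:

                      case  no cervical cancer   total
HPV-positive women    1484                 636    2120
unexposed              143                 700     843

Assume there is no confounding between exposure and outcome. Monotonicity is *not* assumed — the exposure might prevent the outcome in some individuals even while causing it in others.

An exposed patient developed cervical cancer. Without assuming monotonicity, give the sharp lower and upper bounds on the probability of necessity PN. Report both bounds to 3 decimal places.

0.758 ≤ PN ≤ 1.000

p₁ = P(outcome | exposed) = 1484/2120 = 0.7
p₀ = P(outcome | unexposed) = 143/843 = 0.16963
Under exogeneity alone the bounds on PN are max{0,(p₁−p₀)/p₁} ≤ PN ≤ min{1,(1−p₀)/p₁}.
  lower = (p₁ − p₀)/p₁ = 0.53037 / 0.7 ≈ 0.7577
  upper = min{1, (1 − p₀)/p₁} = 0.83037 / 0.7 ≈ 1.1862 → capped at 1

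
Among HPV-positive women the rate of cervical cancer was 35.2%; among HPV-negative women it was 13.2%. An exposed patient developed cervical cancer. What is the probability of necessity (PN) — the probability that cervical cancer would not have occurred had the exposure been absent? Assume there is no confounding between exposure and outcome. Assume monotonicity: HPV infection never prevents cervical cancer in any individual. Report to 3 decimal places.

p₁ = 0.352, p₀ = 0.132.
Under exogeneity and monotonicity, PN = (p₁ − p₀) / p₁.
PN = (0.352 − 0.132) / 0.352 = 0.22 / 0.352 ≈ 0.6250

PN ≈ 0.625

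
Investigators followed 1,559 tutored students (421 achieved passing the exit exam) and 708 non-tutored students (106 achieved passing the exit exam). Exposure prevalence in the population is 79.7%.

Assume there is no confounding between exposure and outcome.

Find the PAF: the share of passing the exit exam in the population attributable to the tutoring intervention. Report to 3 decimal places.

p₁ = P(outcome | exposed) = 421/1559 = 0.27004
p₀ = P(outcome | unexposed) = 106/708 = 0.14972
Overall risk P(Y=1) = π·p₁ + (1−π)·p₀ = 0.797×0.27004 + 0.203×0.14972 = 0.24562.
Under exogeneity, PAF = [P(Y=1) − p₀] / P(Y=1).
PAF = (0.24562 − 0.14972) / 0.24562 ≈ 0.3904

PAF ≈ 0.390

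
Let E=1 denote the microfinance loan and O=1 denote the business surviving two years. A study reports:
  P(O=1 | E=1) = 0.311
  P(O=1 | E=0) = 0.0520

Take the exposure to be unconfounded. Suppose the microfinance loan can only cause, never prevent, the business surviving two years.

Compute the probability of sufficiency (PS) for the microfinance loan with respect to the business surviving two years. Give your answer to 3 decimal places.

PS ≈ 0.273

Let p₁ = 0.311, p₀ = 0.052.
Under exogeneity and monotonicity, PS = (p₁ − p₀) / (1 − p₀).
PS = (0.311 − 0.052) / (1 − 0.052) = 0.259 / 0.948 ≈ 0.2732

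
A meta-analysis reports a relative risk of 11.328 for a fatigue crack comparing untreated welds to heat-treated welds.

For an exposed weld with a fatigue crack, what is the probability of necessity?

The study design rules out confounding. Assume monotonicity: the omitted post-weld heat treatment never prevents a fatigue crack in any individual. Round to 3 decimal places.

PN ≈ 0.912

Under exogeneity and monotonicity, PN = (RR − 1) / RR = 1 − 1/RR.
PN = (11.328 − 1) / 11.328 = 10.33 / 11.328 ≈ 0.9117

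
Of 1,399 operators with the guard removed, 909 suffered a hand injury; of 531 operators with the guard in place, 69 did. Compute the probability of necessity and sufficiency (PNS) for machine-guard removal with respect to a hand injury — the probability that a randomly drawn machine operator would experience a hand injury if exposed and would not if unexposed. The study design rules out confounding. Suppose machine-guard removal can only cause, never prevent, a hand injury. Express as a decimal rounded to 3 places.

p₁ = P(outcome | exposed) = 909/1399 = 0.64975
p₀ = P(outcome | unexposed) = 69/531 = 0.12994
Under exogeneity and monotonicity, PNS = p₁ − p₀.
PNS = 0.64975 − 0.12994 = 0.51981

PNS ≈ 0.520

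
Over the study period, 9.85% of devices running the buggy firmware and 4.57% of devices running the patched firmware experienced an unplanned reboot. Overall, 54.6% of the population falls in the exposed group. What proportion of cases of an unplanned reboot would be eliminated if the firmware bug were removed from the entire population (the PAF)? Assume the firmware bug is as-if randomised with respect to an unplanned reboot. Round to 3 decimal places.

PAF ≈ 0.387

p₁ = 0.0985, p₀ = 0.0457.
Overall risk P(Y=1) = π·p₁ + (1−π)·p₀ = 0.546×0.0985 + 0.454×0.0457 = 0.074529.
Under exogeneity, PAF = [P(Y=1) − p₀] / P(Y=1).
PAF = (0.074529 − 0.0457) / 0.074529 ≈ 0.3868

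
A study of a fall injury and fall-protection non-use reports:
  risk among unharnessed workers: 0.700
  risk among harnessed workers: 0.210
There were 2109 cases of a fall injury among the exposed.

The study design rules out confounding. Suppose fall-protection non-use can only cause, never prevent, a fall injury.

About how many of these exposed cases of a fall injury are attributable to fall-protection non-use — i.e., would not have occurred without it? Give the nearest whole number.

about 1476 cases

Let p₁ = 0.7, p₀ = 0.21.
PN = (p₁ − p₀)/p₁ = (0.7 − 0.21) / 0.7 ≈ 0.70000.
Attributable cases ≈ PN × (exposed cases) = 0.70000 × 2109 ≈ 1476.30.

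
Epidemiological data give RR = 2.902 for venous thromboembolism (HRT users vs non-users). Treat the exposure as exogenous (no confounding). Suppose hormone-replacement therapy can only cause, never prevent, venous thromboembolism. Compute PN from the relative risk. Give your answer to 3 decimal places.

Under exogeneity and monotonicity, PN = (RR − 1) / RR = 1 − 1/RR.
PN = (2.902 − 1) / 2.902 = 1.902 / 2.902 ≈ 0.6554

PN ≈ 0.655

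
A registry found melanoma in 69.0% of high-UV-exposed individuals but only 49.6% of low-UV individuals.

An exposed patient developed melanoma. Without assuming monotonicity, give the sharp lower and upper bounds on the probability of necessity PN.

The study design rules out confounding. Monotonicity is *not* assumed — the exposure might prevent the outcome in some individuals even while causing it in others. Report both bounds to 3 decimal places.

p₁ = 0.69, p₀ = 0.496.
Under exogeneity alone the bounds on PN are max{0,(p₁−p₀)/p₁} ≤ PN ≤ min{1,(1−p₀)/p₁}.
  lower = (p₁ − p₀)/p₁ = 0.194 / 0.69 ≈ 0.2812
  upper = min{1, (1 − p₀)/p₁} = 0.504 / 0.69 ≈ 0.7304

0.281 ≤ PN ≤ 0.730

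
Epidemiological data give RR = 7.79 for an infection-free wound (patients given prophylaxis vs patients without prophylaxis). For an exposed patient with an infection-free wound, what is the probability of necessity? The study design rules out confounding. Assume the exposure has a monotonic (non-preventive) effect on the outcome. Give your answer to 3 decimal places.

Under exogeneity and monotonicity, PN = (RR − 1) / RR = 1 − 1/RR.
PN = (7.79 − 1) / 7.79 = 6.79 / 7.79 ≈ 0.8716

PN ≈ 0.872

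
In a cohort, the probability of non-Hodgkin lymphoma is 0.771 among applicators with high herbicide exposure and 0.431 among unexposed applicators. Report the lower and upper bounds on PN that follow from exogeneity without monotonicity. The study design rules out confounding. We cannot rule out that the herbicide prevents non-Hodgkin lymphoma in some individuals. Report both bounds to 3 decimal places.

Let p₁ = 0.771, p₀ = 0.431.
Under exogeneity alone the bounds on PN are max{0,(p₁−p₀)/p₁} ≤ PN ≤ min{1,(1−p₀)/p₁}.
  lower = (p₁ − p₀)/p₁ = 0.34 / 0.771 ≈ 0.4410
  upper = min{1, (1 − p₀)/p₁} = 0.569 / 0.771 ≈ 0.7380

0.441 ≤ PN ≤ 0.738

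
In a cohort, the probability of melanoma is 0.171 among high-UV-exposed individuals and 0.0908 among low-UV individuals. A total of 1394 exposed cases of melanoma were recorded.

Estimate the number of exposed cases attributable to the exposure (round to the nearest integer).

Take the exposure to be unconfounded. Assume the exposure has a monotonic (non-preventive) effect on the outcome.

about 654 cases

Let p₁ = 0.171, p₀ = 0.0908.
PN = (p₁ − p₀)/p₁ = (0.171 − 0.0908) / 0.171 ≈ 0.46901.
Attributable cases ≈ PN × (exposed cases) = 0.46901 × 1394 ≈ 653.79.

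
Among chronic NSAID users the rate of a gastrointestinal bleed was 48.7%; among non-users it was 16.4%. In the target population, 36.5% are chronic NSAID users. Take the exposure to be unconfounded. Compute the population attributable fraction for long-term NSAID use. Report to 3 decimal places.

p₁ = 0.487, p₀ = 0.164.
Overall risk P(Y=1) = π·p₁ + (1−π)·p₀ = 0.365×0.487 + 0.635×0.164 = 0.2819.
Under exogeneity, PAF = [P(Y=1) − p₀] / P(Y=1).
PAF = (0.2819 − 0.164) / 0.2819 ≈ 0.4182

PAF ≈ 0.418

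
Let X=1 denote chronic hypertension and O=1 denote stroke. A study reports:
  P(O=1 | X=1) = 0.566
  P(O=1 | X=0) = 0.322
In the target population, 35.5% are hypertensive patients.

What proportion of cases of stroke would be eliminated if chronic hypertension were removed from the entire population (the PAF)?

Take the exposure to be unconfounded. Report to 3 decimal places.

PAF ≈ 0.212

Let p₁ = 0.566, p₀ = 0.322.
Overall risk P(Y=1) = π·p₁ + (1−π)·p₀ = 0.355×0.566 + 0.645×0.322 = 0.40862.
Under exogeneity, PAF = [P(Y=1) − p₀] / P(Y=1).
PAF = (0.40862 − 0.322) / 0.40862 ≈ 0.2120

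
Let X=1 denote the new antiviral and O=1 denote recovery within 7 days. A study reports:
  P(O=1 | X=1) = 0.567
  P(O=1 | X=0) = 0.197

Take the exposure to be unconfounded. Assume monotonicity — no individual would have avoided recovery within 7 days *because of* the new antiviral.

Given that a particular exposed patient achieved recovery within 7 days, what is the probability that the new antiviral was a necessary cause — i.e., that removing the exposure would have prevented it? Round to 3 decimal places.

Let p₁ = 0.567, p₀ = 0.197.
Under exogeneity and monotonicity, PN = (p₁ − p₀) / p₁.
PN = (0.567 − 0.197) / 0.567 = 0.37 / 0.567 ≈ 0.6526

PN ≈ 0.653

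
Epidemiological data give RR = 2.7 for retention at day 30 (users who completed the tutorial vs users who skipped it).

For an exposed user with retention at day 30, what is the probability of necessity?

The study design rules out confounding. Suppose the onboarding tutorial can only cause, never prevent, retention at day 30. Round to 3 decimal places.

Under exogeneity and monotonicity, PN = (RR − 1) / RR = 1 − 1/RR.
PN = (2.7 − 1) / 2.7 = 1.7 / 2.7 ≈ 0.6296

PN ≈ 0.630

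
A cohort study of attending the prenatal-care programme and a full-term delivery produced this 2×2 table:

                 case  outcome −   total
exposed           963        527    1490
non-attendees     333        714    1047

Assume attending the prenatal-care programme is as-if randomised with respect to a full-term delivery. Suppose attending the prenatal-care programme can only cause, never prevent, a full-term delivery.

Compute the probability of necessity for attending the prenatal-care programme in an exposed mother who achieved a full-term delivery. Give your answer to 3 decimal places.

p₁ = P(outcome | exposed) = 963/1490 = 0.64631
p₀ = P(outcome | unexposed) = 333/1047 = 0.31805
Under exogeneity and monotonicity, PN = (p₁ − p₀) / p₁.
PN = (0.64631 − 0.31805) / 0.64631 = 0.32826 / 0.64631 ≈ 0.5079

PN ≈ 0.508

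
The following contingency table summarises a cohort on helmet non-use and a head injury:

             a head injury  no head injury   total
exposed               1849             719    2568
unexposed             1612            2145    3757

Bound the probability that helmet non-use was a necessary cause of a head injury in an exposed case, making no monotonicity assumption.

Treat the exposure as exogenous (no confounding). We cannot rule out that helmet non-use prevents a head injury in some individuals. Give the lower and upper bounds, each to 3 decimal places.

0.404 ≤ PN ≤ 0.793

p₁ = P(outcome | exposed) = 1849/2568 = 0.72002
p₀ = P(outcome | unexposed) = 1612/3757 = 0.42907
Under exogeneity alone the bounds on PN are max{0,(p₁−p₀)/p₁} ≤ PN ≤ min{1,(1−p₀)/p₁}.
  lower = (p₁ − p₀)/p₁ = 0.29095 / 0.72002 ≈ 0.4041
  upper = min{1, (1 − p₀)/p₁} = 0.57093 / 0.72002 ≈ 0.7929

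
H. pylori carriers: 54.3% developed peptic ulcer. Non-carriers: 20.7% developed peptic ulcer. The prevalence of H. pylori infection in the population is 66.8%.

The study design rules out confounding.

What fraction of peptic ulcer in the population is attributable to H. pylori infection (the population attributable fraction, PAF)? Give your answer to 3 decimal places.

PAF ≈ 0.520

p₁ = 0.543, p₀ = 0.207.
Overall risk P(Y=1) = π·p₁ + (1−π)·p₀ = 0.668×0.543 + 0.332×0.207 = 0.43145.
Under exogeneity, PAF = [P(Y=1) − p₀] / P(Y=1).
PAF = (0.43145 − 0.207) / 0.43145 ≈ 0.5202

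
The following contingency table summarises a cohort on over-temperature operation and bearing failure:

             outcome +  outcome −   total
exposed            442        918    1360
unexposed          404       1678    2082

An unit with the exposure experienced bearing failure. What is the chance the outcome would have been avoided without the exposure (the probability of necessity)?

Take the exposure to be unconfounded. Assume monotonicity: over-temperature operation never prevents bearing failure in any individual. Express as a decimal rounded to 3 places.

PN ≈ 0.403

p₁ = P(outcome | exposed) = 442/1360 = 0.325
p₀ = P(outcome | unexposed) = 404/2082 = 0.19404
Under exogeneity and monotonicity, PN = (p₁ − p₀) / p₁.
PN = (0.325 − 0.19404) / 0.325 = 0.13096 / 0.325 ≈ 0.4029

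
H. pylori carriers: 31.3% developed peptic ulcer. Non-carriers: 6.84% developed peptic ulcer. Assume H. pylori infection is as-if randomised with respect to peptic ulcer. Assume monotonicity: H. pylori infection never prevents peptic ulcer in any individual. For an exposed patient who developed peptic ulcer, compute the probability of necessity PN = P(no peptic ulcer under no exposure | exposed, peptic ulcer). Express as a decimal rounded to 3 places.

PN ≈ 0.781

p₁ = 0.313, p₀ = 0.0684.
Under exogeneity and monotonicity, PN = (p₁ − p₀) / p₁.
PN = (0.313 − 0.0684) / 0.313 = 0.2446 / 0.313 ≈ 0.7815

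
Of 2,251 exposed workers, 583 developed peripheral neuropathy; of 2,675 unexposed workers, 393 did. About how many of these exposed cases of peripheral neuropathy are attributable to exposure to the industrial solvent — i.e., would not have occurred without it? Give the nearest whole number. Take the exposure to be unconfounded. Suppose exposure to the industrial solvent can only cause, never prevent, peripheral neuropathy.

p₁ = P(outcome | exposed) = 583/2251 = 0.259
p₀ = P(outcome | unexposed) = 393/2675 = 0.14692
PN = (p₁ − p₀)/p₁ = (0.259 − 0.14692) / 0.259 ≈ 0.43275.
Attributable cases ≈ PN × (exposed cases) = 0.43275 × 583 ≈ 252.29.

about 252 cases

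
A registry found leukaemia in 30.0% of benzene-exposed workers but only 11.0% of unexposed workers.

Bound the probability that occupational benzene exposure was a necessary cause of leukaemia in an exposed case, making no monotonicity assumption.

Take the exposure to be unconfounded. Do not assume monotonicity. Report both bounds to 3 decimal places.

p₁ = 0.3, p₀ = 0.11.
Under exogeneity alone the bounds on PN are max{0,(p₁−p₀)/p₁} ≤ PN ≤ min{1,(1−p₀)/p₁}.
  lower = (p₁ − p₀)/p₁ = 0.19 / 0.3 ≈ 0.6333
  upper = min{1, (1 − p₀)/p₁} = 0.89 / 0.3 ≈ 2.9667 → capped at 1

0.633 ≤ PN ≤ 1.000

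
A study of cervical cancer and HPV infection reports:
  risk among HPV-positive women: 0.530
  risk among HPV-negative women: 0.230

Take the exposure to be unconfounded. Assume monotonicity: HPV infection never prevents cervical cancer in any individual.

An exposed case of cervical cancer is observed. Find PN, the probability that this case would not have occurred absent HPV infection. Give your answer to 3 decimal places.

PN ≈ 0.566

Let p₁ = 0.53, p₀ = 0.23.
Under exogeneity and monotonicity, PN = (p₁ − p₀) / p₁.
PN = (0.53 − 0.23) / 0.53 = 0.3 / 0.53 ≈ 0.5660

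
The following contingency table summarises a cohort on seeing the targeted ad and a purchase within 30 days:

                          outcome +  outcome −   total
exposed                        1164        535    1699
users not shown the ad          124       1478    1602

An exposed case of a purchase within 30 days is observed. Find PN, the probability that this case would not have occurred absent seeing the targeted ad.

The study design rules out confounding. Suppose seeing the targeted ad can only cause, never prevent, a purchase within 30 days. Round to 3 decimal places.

PN ≈ 0.887

p₁ = P(outcome | exposed) = 1164/1699 = 0.68511
p₀ = P(outcome | unexposed) = 124/1602 = 0.077403
Under exogeneity and monotonicity, PN = (p₁ − p₀) / p₁.
PN = (0.68511 − 0.077403) / 0.68511 = 0.60771 / 0.68511 ≈ 0.8870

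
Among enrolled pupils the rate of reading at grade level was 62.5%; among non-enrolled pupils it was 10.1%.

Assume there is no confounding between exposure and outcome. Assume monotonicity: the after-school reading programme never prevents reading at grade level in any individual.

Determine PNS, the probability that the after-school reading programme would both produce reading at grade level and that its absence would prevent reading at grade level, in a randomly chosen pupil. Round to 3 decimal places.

PNS ≈ 0.524

p₁ = 0.625, p₀ = 0.101.
Under exogeneity and monotonicity, PNS = p₁ − p₀.
PNS = 0.625 − 0.101 = 0.524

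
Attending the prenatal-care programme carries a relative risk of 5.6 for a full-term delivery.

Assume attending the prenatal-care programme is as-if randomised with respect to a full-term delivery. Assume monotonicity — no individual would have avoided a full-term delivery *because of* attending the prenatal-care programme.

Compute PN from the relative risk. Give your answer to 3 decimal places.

Under exogeneity and monotonicity, PN = (RR − 1) / RR = 1 − 1/RR.
PN = (5.6 − 1) / 5.6 = 4.6 / 5.6 ≈ 0.8214

PN ≈ 0.821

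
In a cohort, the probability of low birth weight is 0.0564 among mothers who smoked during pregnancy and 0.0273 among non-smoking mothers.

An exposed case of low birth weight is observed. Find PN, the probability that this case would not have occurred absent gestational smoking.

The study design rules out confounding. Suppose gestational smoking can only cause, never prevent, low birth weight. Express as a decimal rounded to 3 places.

Let p₁ = 0.0564, p₀ = 0.0273.
Under exogeneity and monotonicity, PN = (p₁ − p₀) / p₁.
PN = (0.0564 − 0.0273) / 0.0564 = 0.0291 / 0.0564 ≈ 0.5160

PN ≈ 0.516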